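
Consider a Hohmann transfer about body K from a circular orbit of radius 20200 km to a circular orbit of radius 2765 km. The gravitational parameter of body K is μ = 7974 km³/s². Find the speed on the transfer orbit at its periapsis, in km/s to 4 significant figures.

The Hohmann ellipse has a_t = (r₁ + r₂)/2 = 11482.5 km.
At periapsis, r = 2765 km.
From the vis-viva equation, v = √[μ(2/r − 1/a_t)] = 2.252 km/s.

v = 2.252 km/s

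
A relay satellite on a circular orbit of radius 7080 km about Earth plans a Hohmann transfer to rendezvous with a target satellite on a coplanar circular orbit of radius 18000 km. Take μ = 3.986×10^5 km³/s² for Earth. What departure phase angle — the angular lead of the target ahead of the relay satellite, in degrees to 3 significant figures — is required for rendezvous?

φ = 75.3°

The Hohmann ellipse has a_t = (r₁ + r₂)/2 = 12540 km.
The half-period of the transfer ellipse is t = π√(a_t³/μ) = 6988 s.
Target angular speed ω₂ = √(μ/r₂³) = 2.614×10^-4 rad/s.
Angle swept by the target during transfer: ω₂·t = 1.827 rad = 104.7°.
The relay satellite traverses 180° on the transfer ellipse, so the target must lead by 180° − 104.7° = 75.3°.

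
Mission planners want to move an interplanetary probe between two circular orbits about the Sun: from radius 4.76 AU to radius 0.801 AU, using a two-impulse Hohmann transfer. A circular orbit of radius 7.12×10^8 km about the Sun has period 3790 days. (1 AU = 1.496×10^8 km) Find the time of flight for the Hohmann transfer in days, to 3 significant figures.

t = 846 days

From Kepler's third law T² = 4π²r³/μ at r = 7.12×10^8 km, T = 3790 days = 3790 × 86400 s = 3.27456×10^8 s: μ = 4π²r³/T² = 1.32890×10^11 km³/s².
In km: r₁ = 4.76 × 1.496×10^8 = 7.12096×10^8 km; r₂ = 0.801 × 1.496×10^8 = 1.198296×10^8 km.
Transfer-ellipse semi-major axis a_t = (r₁ + r₂)/2 = (7.12096×10^8 + 1.198296×10^8)/2 = 4.159628×10^8 km.
Half the transfer-orbit period gives t = π√(a_t³/μ) = 7.311×10^7 s.
Converting: 7.311×10^7 s ÷ 86400 s/day = 846 days.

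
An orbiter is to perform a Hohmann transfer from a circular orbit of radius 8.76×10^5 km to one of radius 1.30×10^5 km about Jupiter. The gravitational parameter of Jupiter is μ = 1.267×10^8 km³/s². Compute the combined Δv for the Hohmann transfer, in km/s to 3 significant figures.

Δv = 15.9 km/s

Transfer-ellipse semi-major axis a_t = (r₁ + r₂)/2 = (8.760×10^5 + 1.300×10^5)/2 = 5.030×10^5 km.
Circular speed at r₁: v₁ = √(μ/r₁) = √(1.267×10^8/8.760×10^5) = 12.026 km/s.
Transfer-orbit speed at r₁ (vis-viva equation): v_a = √[μ(2/r₁ − 1/a_t)] = 6.1140 km/s.
First burn Δv₁ = |v_a − v₁| = 5.912 km/s.
Circular speed at r₂: v₂ = √(μ/r₂) = 31.22 km/s.
Transfer-orbit speed at r₂: v_p = √[μ(2/r₂ − 1/a_t)] = 41.20 km/s.
Second burn Δv₂ = |v₂ − v_p| = 9.980 km/s.
Total Δv = Δv₁ + Δv₂ = 15.89 km/s.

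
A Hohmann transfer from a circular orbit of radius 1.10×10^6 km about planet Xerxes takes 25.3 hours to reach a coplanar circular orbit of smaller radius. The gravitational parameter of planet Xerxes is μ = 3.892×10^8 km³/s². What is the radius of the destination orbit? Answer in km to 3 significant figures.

Transfer time t = 25.3 hours = 91080 s, and t = π√(a_t³/μ).
So a_t = (μ t²/π²)^(1/3) = (3.892×10^8 × (91080)² / π²)^(1/3) = 6.8903×10^5 km.
Since a_t = (r₁ + r₂)/2, r₂ = 2a_t − r₁ = 2×6.8903×10^5 − 1.100×10^6 = 2.7806×10^5 km.

r₂ = 2.78×10^5 km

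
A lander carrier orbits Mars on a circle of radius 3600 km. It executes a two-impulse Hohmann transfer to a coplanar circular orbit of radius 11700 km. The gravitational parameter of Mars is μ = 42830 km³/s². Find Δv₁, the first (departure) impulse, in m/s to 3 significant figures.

The Hohmann ellipse has a_t = (r₁ + r₂)/2 = 7650 km.
Circular speed at r = 3600 km: v_c = √(μ/r) = 3.4492 km/s.
Vis-viva on the transfer ellipse at r = 3600 km gives v_t = √[μ(2/r − 1/a_t)] = 4.2656 km/s.
Δv₁ = |v_t − v_c| = |4.2656 − 3.4492| = 0.8164 km/s.

Δv₁ = 816 m/s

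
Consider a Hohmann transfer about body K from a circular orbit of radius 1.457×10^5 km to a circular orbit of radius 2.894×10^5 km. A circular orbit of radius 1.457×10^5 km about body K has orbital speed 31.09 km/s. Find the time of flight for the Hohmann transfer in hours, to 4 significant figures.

t = 7.462 hours

From the circular-orbit relation v² = μ/r at r = 1.457×10^5 km: μ = v²r = (31.09)² × 1.457×10^5 = 1.40832×10^8 km³/s².
Transfer-ellipse semi-major axis a_t = (r₁ + r₂)/2 = (1.457×10^5 + 2.894×10^5)/2 = 2.1755×10^5 km.
By Kepler's third law the transfer-orbit period is T = 2π√(a_t³/μ), so t = T/2 = 26862 s.
Converting: 26862 s ÷ 3600 s/hour = 7.462 hours.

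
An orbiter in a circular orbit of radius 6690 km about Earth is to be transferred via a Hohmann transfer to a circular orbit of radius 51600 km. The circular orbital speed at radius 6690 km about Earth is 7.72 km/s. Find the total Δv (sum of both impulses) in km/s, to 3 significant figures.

Δv = 4.00 km/s

From the circular-orbit relation v² = μ/r at r = 6690 km: μ = v²r = (7.72)² × 6690 = 3.98713×10^5 km³/s².
The Hohmann ellipse has a_t = (r₁ + r₂)/2 = 29145 km.
Circular speed at r₁: v₁ = √(μ/r₁) = √(3.98713×10^5/6690) = 7.7200 km/s.
Transfer-orbit speed at r₁ (vis-viva equation): v_p = √[μ(2/r₁ − 1/a_t)] = 10.272 km/s.
First burn Δv₁ = |v_p − v₁| = 2.552 km/s.
Circular speed at r₂: v₂ = √(μ/r₂) = 2.780 km/s.
Transfer-orbit speed at r₂: v_a = √[μ(2/r₂ − 1/a_t)] = 1.332 km/s.
Second burn Δv₂ = |v₂ − v_a| = 1.448 km/s.
Δv = Δv₁ + Δv₂ = 2.552 + 1.448 = 4.000 km/s.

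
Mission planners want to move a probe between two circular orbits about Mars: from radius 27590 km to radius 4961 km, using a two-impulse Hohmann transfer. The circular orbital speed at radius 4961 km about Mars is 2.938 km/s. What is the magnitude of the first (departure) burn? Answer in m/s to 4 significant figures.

From the circular-orbit relation v² = μ/r at r = 4961 km: μ = v²r = (2.938)² × 4961 = 42822.6 km³/s².
Transfer-ellipse semi-major axis a_t = (r₁ + r₂)/2 = (27590 + 4961)/2 = 16275.5 km.
Circular speed at r = 27590 km: v_c = √(μ/r) = 1.2458 km/s.
Vis-viva on the transfer ellipse at r = 27590 km gives v_t = √[μ(2/r − 1/a_t)] = 0.68783 km/s.
Δv₁ = |v_t − v_c| = |0.68783 − 1.2458| = 0.5580 km/s.

Δv₁ = 558.0 m/s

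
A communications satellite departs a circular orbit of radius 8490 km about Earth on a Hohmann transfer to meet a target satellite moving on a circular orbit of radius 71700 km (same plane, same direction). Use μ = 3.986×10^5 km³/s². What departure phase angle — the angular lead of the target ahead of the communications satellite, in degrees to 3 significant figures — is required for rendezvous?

Transfer-ellipse semi-major axis a_t = (r₁ + r₂)/2 = (8490 + 71700)/2 = 40095 km.
Transfer time t = π√(a_t³/μ) = 39950 s.
The target's mean motion on its circular orbit is ω₂ = √(μ/r₂³) = 3.2884×10^-5 rad/s.
Angle swept by the target during transfer: ω₂·t = 1.3137 rad = 75.27°.
The communications satellite traverses 180° on the transfer ellipse, so the target must lead by 180° − 75.27° = 105°.

φ = 105°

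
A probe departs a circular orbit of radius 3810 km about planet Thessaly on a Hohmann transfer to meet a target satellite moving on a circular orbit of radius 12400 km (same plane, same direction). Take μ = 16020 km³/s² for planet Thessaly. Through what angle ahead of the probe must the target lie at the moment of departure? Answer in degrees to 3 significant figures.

φ = 84.9°

The Hohmann ellipse has a_t = (r₁ + r₂)/2 = 8105 km.
Transfer time t = π√(a_t³/μ) = 18111 s.
Target angular speed ω₂ = √(μ/r₂³) = 9.1664×10^-5 rad/s.
Angle swept by the target during transfer: ω₂·t = 1.6601 rad = 95.12°.
The probe traverses 180° on the transfer ellipse, so the target must lead by 180° − 95.12° = 84.9°.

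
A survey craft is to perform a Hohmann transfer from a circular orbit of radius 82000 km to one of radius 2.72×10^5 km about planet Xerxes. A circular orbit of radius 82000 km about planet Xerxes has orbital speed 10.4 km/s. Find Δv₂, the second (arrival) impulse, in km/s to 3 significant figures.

From the circular-orbit relation v² = μ/r at r = 82000 km: μ = v²r = (10.4)² × 82000 = 8.86912×10^6 km³/s².
Semi-major axis of the transfer orbit: a_t = (82000 + 2.720×10^5)/2 = 1.770×10^5 km.
Circular speed at r = 2.720×10^5 km: v_c = √(μ/r) = 5.7103 km/s.
Vis-viva on the transfer ellipse at r = 2.720×10^5 km gives v_t = √[μ(2/r − 1/a_t)] = 3.8867 km/s.
Δv₂ = |v_t − v_c| = |3.8867 − 5.7103| = 1.824 km/s.

Δv₂ = 1.82 km/s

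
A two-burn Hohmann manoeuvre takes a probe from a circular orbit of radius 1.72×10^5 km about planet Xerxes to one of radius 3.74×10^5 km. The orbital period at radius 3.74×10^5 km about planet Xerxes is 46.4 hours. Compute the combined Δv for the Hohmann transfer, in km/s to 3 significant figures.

Δv = 6.44 km/s

From Kepler's third law T² = 4π²r³/μ at r = 3.74×10^5 km, T = 46.4 hours = 46.4 × 3600 s = 1.6704×10^5 s: μ = 4π²r³/T² = 7.40174×10^7 km³/s².
Transfer-ellipse semi-major axis a_t = (r₁ + r₂)/2 = (1.720×10^5 + 3.740×10^5)/2 = 2.730×10^5 km.
Circular speed at r₁: v₁ = √(μ/r₁) = √(7.40174×10^7/1.720×10^5) = 20.744 km/s.
Transfer-orbit speed at r₁ (vis-viva): v_p = √[μ(2/r₁ − 1/a_t)] = 24.280 km/s.
First burn Δv₁ = |v_p − v₁| = 3.536 km/s.
Circular speed at r₂: v₂ = √(μ/r₂) = 14.068 km/s.
Transfer-orbit speed at r₂: v_a = √[μ(2/r₂ − 1/a_t)] = 11.166 km/s.
Second burn Δv₂ = |v₂ − v_a| = 2.902 km/s.
Δv = Δv₁ + Δv₂ = 3.536 + 2.902 = 6.438 km/s.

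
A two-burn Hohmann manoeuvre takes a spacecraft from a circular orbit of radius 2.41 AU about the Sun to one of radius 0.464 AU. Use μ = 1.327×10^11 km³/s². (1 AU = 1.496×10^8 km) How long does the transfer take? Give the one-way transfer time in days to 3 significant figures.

t = 315 days

In km: r₁ = 2.41 × 1.496×10^8 = 3.60536×10^8 km; r₂ = 0.464 × 1.496×10^8 = 6.94144×10^7 km.
Semi-major axis of the transfer orbit: a_t = (3.60536×10^8 + 6.94144×10^7)/2 = 2.149752×10^8 km.
By Kepler's third law the transfer-orbit period is T = 2π√(a_t³/μ), so t = T/2 = 2.718×10^7 s.
Converting: 2.718×10^7 s ÷ 86400 s/day = 315 days.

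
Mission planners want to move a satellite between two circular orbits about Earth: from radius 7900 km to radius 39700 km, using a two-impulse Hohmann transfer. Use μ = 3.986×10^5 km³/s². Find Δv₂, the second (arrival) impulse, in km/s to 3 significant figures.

Transfer-ellipse semi-major axis a_t = (r₁ + r₂)/2 = (7900 + 39700)/2 = 23800 km.
Circular speed at r = 39700 km: v_c = √(μ/r) = 3.169 km/s.
Vis-viva on the transfer ellipse at r = 39700 km gives v_t = √[μ(2/r − 1/a_t)] = 1.826 km/s.
Δv₂ = |v_t − v_c| = |1.826 − 3.169| = 1.343 km/s.

Δv₂ = 1.34 km/s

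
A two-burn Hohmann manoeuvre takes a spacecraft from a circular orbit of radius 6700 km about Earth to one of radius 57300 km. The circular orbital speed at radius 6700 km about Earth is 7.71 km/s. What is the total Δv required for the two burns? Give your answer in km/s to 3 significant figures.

From the circular-orbit relation v² = μ/r at r = 6700 km: μ = v²r = (7.71)² × 6700 = 3.98275×10^5 km³/s².
The Hohmann ellipse has a_t = (r₁ + r₂)/2 = 32000 km.
At r₁ the circular-orbit speed is v₁ = √(μ/r₁) = 7.7100 km/s.
Transfer-orbit speed at r₁ (v² = μ(2/r − 1/a)): v_p = √[μ(2/r₁ − 1/a_t)] = 10.317 km/s.
First burn Δv₁ = |v_p − v₁| = 2.607 km/s.
Circular speed at r₂: v₂ = √(μ/r₂) = 2.636 km/s.
Transfer-orbit speed at r₂: v_a = √[μ(2/r₂ − 1/a_t)] = 1.206 km/s.
Second burn Δv₂ = |v₂ − v_a| = 1.430 km/s.
Total Δv = Δv₁ + Δv₂ = 4.037 km/s.

Δv = 4.04 km/s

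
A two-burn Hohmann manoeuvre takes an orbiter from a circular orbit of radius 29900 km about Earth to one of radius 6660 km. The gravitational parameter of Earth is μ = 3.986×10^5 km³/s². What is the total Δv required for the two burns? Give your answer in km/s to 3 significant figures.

The Hohmann ellipse has a_t = (r₁ + r₂)/2 = 18280 km.
At r₁ the circular-orbit speed is v₁ = √(μ/r₁) = 3.651 km/s.
On the transfer ellipse at r₁, vis-viva equation gives v_a = √[μ(2/r₁ − 1/a_t)] = 2.204 km/s.
First burn Δv₁ = |v_a − v₁| = 1.447 km/s.
At r₂, v₂ = √(μ/r₂) = 7.736 km/s.
Transfer-orbit speed at r₂: v_p = √[μ(2/r₂ − 1/a_t)] = 9.894 km/s.
Second burn Δv₂ = |v₂ − v_p| = 2.158 km/s.
Δv = Δv₁ + Δv₂ = 1.447 + 2.158 = 3.605 km/s.

Δv = 3.61 km/s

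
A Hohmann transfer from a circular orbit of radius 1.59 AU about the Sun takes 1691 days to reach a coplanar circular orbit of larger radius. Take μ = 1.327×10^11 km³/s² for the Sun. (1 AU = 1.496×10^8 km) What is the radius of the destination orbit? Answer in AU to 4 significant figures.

In km: r₁ = 1.59 × 1.496×10^8 = 2.37864×10^8 km.
Transfer time t = 1691 days = 1.461024×10^8 s, and t = π√(a_t³/μ).
So a_t = (μ t²/π²)^(1/3) = (1.327×10^11 × (1.461024×10^8)² / π²)^(1/3) = 6.5962×10^8 km.
Since a_t = (r₁ + r₂)/2, r₂ = 2a_t − r₁ = 2×6.5962×10^8 − 2.37864×10^8 = 1.081376×10^9 km.
In AU: r₂ = 1.081376×10^9 / 1.496×10^8 = 7.228 AU.

r₂ = 7.228 AU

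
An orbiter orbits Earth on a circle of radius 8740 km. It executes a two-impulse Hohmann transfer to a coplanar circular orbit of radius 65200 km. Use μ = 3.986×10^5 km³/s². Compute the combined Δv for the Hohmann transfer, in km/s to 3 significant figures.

Transfer-ellipse semi-major axis a_t = (r₁ + r₂)/2 = (8740 + 65200)/2 = 36970 km.
Circular speed at r₁: v₁ = √(μ/r₁) = √(3.986×10^5/8740) = 6.753 km/s.
Transfer-orbit speed at r₁ (vis-viva): v_p = √[μ(2/r₁ − 1/a_t)] = 8.968 km/s.
First burn Δv₁ = |v_p − v₁| = 2.215 km/s.
Circular speed at r₂: v₂ = √(μ/r₂) = 2.4725 km/s.
Transfer-orbit speed at r₂: v_a = √[μ(2/r₂ − 1/a_t)] = 1.2022 km/s.
Second burn Δv₂ = |v₂ − v_a| = 1.270 km/s.
Δv = Δv₁ + Δv₂ = 2.215 + 1.270 = 3.485 km/s.

Δv = 3.49 km/s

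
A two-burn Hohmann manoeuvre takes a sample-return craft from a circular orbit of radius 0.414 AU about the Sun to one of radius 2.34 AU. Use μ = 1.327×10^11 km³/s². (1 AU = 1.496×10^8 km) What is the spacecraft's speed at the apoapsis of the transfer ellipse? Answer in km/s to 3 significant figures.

In km: r₁ = 0.414 × 1.496×10^8 = 6.19344×10^7 km; r₂ = 2.34 × 1.496×10^8 = 3.50064×10^8 km.
Transfer-ellipse semi-major axis a_t = (r₁ + r₂)/2 = (6.19344×10^7 + 3.50064×10^8)/2 = 2.059992×10^8 km.
At apoapsis, r = 3.50064×10^8 km.
From the vis-viva equation, v = √[μ(2/r − 1/a_t)] = 10.68 km/s.

v = 10.7 km/s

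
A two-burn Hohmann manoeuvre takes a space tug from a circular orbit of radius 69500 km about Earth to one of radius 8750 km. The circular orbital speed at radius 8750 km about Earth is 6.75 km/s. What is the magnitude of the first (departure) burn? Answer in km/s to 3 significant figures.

From the circular-orbit relation v² = μ/r at r = 8750 km: μ = v²r = (6.75)² × 8750 = 3.98672×10^5 km³/s².
Transfer-ellipse semi-major axis a_t = (r₁ + r₂)/2 = (69500 + 8750)/2 = 39125 km.
On the circular orbit at r = 69500 km, v_c = √(μ/r) = 2.395 km/s.
Vis-viva on the transfer ellipse at r = 69500 km gives v_t = √[μ(2/r − 1/a_t)] = 1.133 km/s.
Δv₁ = |v_t − v_c| = |1.133 − 2.395| = 1.262 km/s.

Δv₁ = 1.26 km/s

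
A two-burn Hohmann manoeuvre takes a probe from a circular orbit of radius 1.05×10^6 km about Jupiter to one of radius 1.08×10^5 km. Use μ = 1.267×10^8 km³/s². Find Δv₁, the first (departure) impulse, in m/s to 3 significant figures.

Transfer-ellipse semi-major axis a_t = (r₁ + r₂)/2 = (1.050×10^6 + 1.080×10^5)/2 = 5.790×10^5 km.
On the circular orbit at r = 1.050×10^6 km, v_c = √(μ/r) = 10.985 km/s.
Transfer-orbit speed at the same r (vis-viva, a = a_t): v_t = √[μ(2/r − 1/a_t)] = 4.7442 km/s.
Δv₁ = |v_t − v_c| = |4.7442 − 10.985| = 6.241 km/s.

Δv₁ = 6240 m/s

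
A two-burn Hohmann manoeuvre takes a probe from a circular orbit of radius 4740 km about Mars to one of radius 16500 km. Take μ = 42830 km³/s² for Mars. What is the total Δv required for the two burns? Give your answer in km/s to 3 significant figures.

Δv = 1.28 km/s

Transfer-ellipse semi-major axis a_t = (r₁ + r₂)/2 = (4740 + 16500)/2 = 10620 km.
At r₁ the circular-orbit speed is v₁ = √(μ/r₁) = 3.00597 km/s.
Transfer-orbit speed at r₁ (vis-viva equation): v_p = √[μ(2/r₁ − 1/a_t)] = 3.74684 km/s.
First burn Δv₁ = |v_p − v₁| = 0.7409 km/s.
Circular speed at r₂: v₂ = √(μ/r₂) = 1.61114 km/s.
Transfer-orbit speed at r₂: v_a = √[μ(2/r₂ − 1/a_t)] = 1.07636 km/s.
Second burn Δv₂ = |v₂ − v_a| = 0.5348 km/s.
Δv = Δv₁ + Δv₂ = 0.7409 + 0.5348 = 1.276 km/s.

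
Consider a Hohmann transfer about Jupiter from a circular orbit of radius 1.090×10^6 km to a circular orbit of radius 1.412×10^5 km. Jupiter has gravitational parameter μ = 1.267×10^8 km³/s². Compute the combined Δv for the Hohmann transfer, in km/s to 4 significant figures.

The Hohmann ellipse has a_t = (r₁ + r₂)/2 = 6.156×10^5 km.
Circular speed at r₁: v₁ = √(μ/r₁) = √(1.267×10^8/1.090×10^6) = 10.7814 km/s.
On the transfer ellipse at r₁, v² = μ(2/r − 1/a) gives v_a = √[μ(2/r₁ − 1/a_t)] = 5.16349 km/s.
First burn Δv₁ = |v_a − v₁| = 5.618 km/s.
Circular speed at r₂: v₂ = √(μ/r₂) = 29.955 km/s.
Transfer-orbit speed at r₂: v_p = √[μ(2/r₂ − 1/a_t)] = 39.860 km/s.
Second burn Δv₂ = |v₂ − v_p| = 9.905 km/s.
Total Δv = Δv₁ + Δv₂ = 15.52 km/s.

Δv = 15.52 km/s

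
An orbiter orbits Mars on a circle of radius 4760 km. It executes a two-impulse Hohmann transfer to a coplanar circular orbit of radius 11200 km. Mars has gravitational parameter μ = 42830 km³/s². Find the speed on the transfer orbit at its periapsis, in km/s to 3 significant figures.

Semi-major axis of the transfer orbit: a_t = (4760 + 11200)/2 = 7980 km.
At periapsis, r = 4760 km.
From the vis-viva equation, v = √[μ(2/r − 1/a_t)] = 3.554 km/s.

v = 3.55 km/s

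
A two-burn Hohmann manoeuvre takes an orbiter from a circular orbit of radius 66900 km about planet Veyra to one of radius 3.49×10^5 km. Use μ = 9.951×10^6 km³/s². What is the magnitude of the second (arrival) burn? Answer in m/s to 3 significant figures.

Transfer-ellipse semi-major axis a_t = (r₁ + r₂)/2 = (66900 + 3.490×10^5)/2 = 2.0795×10^5 km.
Circular speed at r = 3.490×10^5 km: v_c = √(μ/r) = 5.340 km/s.
Vis-viva on the transfer ellipse at r = 3.490×10^5 km gives v_t = √[μ(2/r − 1/a_t)] = 3.029 km/s.
Δv₂ = |v_t − v_c| = |3.029 − 5.340| = 2.311 km/s.

Δv₂ = 2310 m/s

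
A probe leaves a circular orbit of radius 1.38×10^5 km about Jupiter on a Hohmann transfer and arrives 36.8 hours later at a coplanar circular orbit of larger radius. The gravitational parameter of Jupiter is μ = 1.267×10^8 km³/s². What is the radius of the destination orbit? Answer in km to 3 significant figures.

Transfer time t = 36.8 hours = 1.3248×10^5 s, and t = π√(a_t³/μ).
So a_t = (μ t²/π²)^(1/3) = (1.267×10^8 × (1.3248×10^5)² / π²)^(1/3) = 6.0850×10^5 km.
Since a_t = (r₁ + r₂)/2, r₂ = 2a_t − r₁ = 2×6.0850×10^5 − 1.380×10^5 = 1.079×10^6 km.

r₂ = 1.08×10^6 km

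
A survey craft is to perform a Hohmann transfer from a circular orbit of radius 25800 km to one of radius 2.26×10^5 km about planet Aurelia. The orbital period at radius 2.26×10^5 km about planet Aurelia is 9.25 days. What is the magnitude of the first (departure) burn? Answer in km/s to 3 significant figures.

Δv₁ = 1.79 km/s

From Kepler's third law T² = 4π²r³/μ at r = 2.26×10^5 km, T = 9.25 days = 9.25 × 86400 s = 7.992×10^5 s: μ = 4π²r³/T² = 7.13467×10^5 km³/s².
Transfer-ellipse semi-major axis a_t = (r₁ + r₂)/2 = (25800 + 2.260×10^5)/2 = 1.259×10^5 km.
On the circular orbit at r = 25800 km, v_c = √(μ/r) = 5.259 km/s.
Vis-viva on the transfer ellipse at r = 25800 km gives v_t = √[μ(2/r − 1/a_t)] = 7.046 km/s.
Δv₁ = |v_t − v_c| = |7.046 − 5.259| = 1.787 km/s.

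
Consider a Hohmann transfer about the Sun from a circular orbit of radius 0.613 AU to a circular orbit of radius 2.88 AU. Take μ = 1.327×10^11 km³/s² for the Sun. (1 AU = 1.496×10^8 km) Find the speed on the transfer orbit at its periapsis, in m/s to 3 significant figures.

In km: r₁ = 0.613 × 1.496×10^8 = 9.17048×10^7 km; r₂ = 2.88 × 1.496×10^8 = 4.30848×10^8 km.
Transfer-ellipse semi-major axis a_t = (r₁ + r₂)/2 = (9.17048×10^7 + 4.30848×10^8)/2 = 2.612764×10^8 km.
At periapsis, r = 9.17048×10^7 km.
Vis-viva: v = √[μ(2/r − 1/a_t)] = √[1.327×10^11 × (2/9.17048×10^7 − 1/2.612764×10^8)] = 48.85 km/s.

v = 48800 m/s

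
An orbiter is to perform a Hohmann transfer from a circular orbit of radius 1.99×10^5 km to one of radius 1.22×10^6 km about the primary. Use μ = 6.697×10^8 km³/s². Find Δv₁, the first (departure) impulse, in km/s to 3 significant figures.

Δv₁ = 18.1 km/s

The Hohmann ellipse has a_t = (r₁ + r₂)/2 = 7.095×10^5 km.
On the circular orbit at r = 1.990×10^5 km, v_c = √(μ/r) = 58.01 km/s.
Vis-viva on the transfer ellipse at r = 1.990×10^5 km gives v_t = √[μ(2/r − 1/a_t)] = 76.07 km/s.
Δv₁ = |v_t − v_c| = |76.07 − 58.01| = 18.06 km/s.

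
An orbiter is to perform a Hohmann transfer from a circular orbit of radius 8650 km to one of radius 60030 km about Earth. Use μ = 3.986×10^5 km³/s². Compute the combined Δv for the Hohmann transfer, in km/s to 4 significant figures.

Semi-major axis of the transfer orbit: a_t = (8650 + 60030)/2 = 34340 km.
At r₁ the circular-orbit speed is v₁ = √(μ/r₁) = 6.7883 km/s.
On the transfer ellipse at r₁, vis-viva equation gives v_p = √[μ(2/r₁ − 1/a_t)] = 8.9752 km/s.
First burn Δv₁ = |v_p − v₁| = 2.1869 km/s.
At r₂, v₂ = √(μ/r₂) = 2.5768 km/s.
Transfer-orbit speed at r₂: v_a = √[μ(2/r₂ − 1/a_t)] = 1.2933 km/s.
Second burn Δv₂ = |v₂ − v_a| = 1.2835 km/s.
Δv = Δv₁ + Δv₂ = 2.1869 + 1.2835 = 3.470 km/s.

Δv = 3.470 km/s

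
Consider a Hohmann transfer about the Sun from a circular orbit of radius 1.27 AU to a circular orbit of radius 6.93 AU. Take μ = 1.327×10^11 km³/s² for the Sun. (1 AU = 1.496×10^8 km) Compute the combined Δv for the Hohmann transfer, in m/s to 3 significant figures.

In km: r₁ = 1.27 × 1.496×10^8 = 1.89992×10^8 km; r₂ = 6.93 × 1.496×10^8 = 1.036728×10^9 km.
The Hohmann ellipse has a_t = (r₁ + r₂)/2 = 6.1336×10^8 km.
Circular speed at r₁: v₁ = √(μ/r₁) = √(1.327×10^11/1.89992×10^8) = 26.428 km/s.
On the transfer ellipse at r₁, vis-viva gives v_p = √[μ(2/r₁ − 1/a_t)] = 34.359 km/s.
First burn Δv₁ = |v_p − v₁| = 7.931 km/s.
At r₂, v₂ = √(μ/r₂) = 11.314 km/s.
Transfer-orbit speed at r₂: v_a = √[μ(2/r₂ − 1/a_t)] = 6.2967 km/s.
Second burn Δv₂ = |v₂ − v_a| = 5.017 km/s.
Total Δv = Δv₁ + Δv₂ = 12.95 km/s.

Δv = 12900 m/s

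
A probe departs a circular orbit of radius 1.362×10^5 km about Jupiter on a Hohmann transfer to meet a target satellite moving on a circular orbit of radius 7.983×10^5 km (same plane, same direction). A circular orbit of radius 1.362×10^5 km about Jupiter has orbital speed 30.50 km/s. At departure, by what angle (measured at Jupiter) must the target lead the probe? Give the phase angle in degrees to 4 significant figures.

φ = 99.40°

From the circular-orbit relation v² = μ/r at r = 1.362×10^5 km: μ = v²r = (30.50)² × 1.362×10^5 = 1.26700×10^8 km³/s².
Transfer-ellipse semi-major axis a_t = (r₁ + r₂)/2 = (1.362×10^5 + 7.983×10^5)/2 = 4.6725×10^5 km.
Transfer time t = π√(a_t³/μ) = 89143 s.
Target angular speed ω₂ = √(μ/r₂³) = 1.5781×10^-5 rad/s.
Angle swept by the target during transfer: ω₂·t = 1.4068 rad = 80.60°.
Arrival is 180° from departure on the ellipse, so φ = 180° − 80.60° = 99.40°.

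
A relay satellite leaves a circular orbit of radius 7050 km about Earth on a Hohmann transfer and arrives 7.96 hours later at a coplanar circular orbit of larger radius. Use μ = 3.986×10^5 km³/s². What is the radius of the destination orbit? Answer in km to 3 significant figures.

Transfer time t = 7.96 hours = 28656 s, and t = π√(a_t³/μ).
So a_t = (μ t²/π²)^(1/3) = (3.986×10^5 × (28656)² / π²)^(1/3) = 32128 km.
Since a_t = (r₁ + r₂)/2, r₂ = 2a_t − r₁ = 2×32128 − 7050 = 57206 km.

r₂ = 57200 km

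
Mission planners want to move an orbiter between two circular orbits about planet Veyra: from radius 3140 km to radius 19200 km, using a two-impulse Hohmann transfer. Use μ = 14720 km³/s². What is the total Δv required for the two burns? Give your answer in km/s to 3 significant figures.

Δv = 1.08 km/s

Semi-major axis of the transfer orbit: a_t = (3140 + 19200)/2 = 11170 km.
Circular speed at r₁: v₁ = √(μ/r₁) = √(14720/3140) = 2.1652 km/s.
Transfer-orbit speed at r₁ (vis-viva): v_p = √[μ(2/r₁ − 1/a_t)] = 2.8387 km/s.
First burn Δv₁ = |v_p − v₁| = 0.6735 km/s.
Circular speed at r₂: v₂ = √(μ/r₂) = 0.8756 km/s.
Transfer-orbit speed at r₂: v_a = √[μ(2/r₂ − 1/a_t)] = 0.4642 km/s.
Second burn Δv₂ = |v₂ − v_a| = 0.4114 km/s.
Total Δv = Δv₁ + Δv₂ = 1.085 km/s.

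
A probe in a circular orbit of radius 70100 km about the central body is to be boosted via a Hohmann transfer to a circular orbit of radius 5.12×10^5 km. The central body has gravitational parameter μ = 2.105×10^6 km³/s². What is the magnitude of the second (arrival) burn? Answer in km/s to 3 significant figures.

Transfer-ellipse semi-major axis a_t = (r₁ + r₂)/2 = (70100 + 5.120×10^5)/2 = 2.9105×10^5 km.
Circular speed at r = 5.120×10^5 km: v_c = √(μ/r) = 2.028 km/s.
Transfer-orbit speed at the same r (vis-viva, a = a_t): v_t = √[μ(2/r − 1/a_t)] = 0.9951 km/s.
Δv₂ = |v_t − v_c| = |0.9951 − 2.028| = 1.033 km/s.

Δv₂ = 1.03 km/s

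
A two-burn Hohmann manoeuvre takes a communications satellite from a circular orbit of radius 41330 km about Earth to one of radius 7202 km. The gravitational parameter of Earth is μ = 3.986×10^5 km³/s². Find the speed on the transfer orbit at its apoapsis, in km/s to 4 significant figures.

Semi-major axis of the transfer orbit: a_t = (41330 + 7202)/2 = 24266 km.
At apoapsis, r = 41330 km.
From the vis-viva equation, v = √[μ(2/r − 1/a_t)] = 1.692 km/s.

v = 1.692 km/s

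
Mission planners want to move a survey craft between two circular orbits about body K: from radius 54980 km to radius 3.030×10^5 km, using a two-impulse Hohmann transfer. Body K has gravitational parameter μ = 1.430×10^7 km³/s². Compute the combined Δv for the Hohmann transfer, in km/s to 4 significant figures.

Δv = 7.918 km/s

Semi-major axis of the transfer orbit: a_t = (54980 + 3.030×10^5)/2 = 1.7899×10^5 km.
Circular speed at r₁: v₁ = √(μ/r₁) = √(1.430×10^7/54980) = 16.127 km/s.
Transfer-orbit speed at r₁ (v² = μ(2/r − 1/a)): v_p = √[μ(2/r₁ − 1/a_t)] = 20.983 km/s.
First burn Δv₁ = |v_p − v₁| = 4.856 km/s.
Circular speed at r₂: v₂ = √(μ/r₂) = 6.8698 km/s.
Transfer-orbit speed at r₂: v_a = √[μ(2/r₂ − 1/a_t)] = 3.8075 km/s.
Second burn Δv₂ = |v₂ − v_a| = 3.062 km/s.
Δv = Δv₁ + Δv₂ = 4.856 + 3.062 = 7.918 km/s.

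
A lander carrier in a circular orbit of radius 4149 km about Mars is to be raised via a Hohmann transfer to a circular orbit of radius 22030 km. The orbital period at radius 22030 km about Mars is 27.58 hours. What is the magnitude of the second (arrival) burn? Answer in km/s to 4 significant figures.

Δv₂ = 0.6092 km/s

From Kepler's third law T² = 4π²r³/μ at r = 22030 km, T = 27.58 hours = 27.58 × 3600 s = 99288 s: μ = 4π²r³/T² = 42816.4 km³/s².
Transfer-ellipse semi-major axis a_t = (r₁ + r₂)/2 = (4149 + 22030)/2 = 13089.5 km.
Circular speed at r = 22030 km: v_c = √(μ/r) = 1.3941 km/s.
Transfer-orbit speed at the same r (vis-viva, a = a_t): v_t = √[μ(2/r − 1/a_t)] = 0.78489 km/s.
Δv₂ = |v_t − v_c| = |0.78489 − 1.3941| = 0.6092 km/s.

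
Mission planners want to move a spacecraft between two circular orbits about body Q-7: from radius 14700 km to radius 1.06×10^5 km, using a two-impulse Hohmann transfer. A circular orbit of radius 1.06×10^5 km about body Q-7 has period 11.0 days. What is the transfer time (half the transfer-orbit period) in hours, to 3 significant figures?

t = 56.7 hours

From Kepler's third law T² = 4π²r³/μ at r = 1.06×10^5 km, T = 11.0 days = 11.0 × 86400 s = 9.504×10^5 s: μ = 4π²r³/T² = 52055.2 km³/s².
Transfer-ellipse semi-major axis a_t = (r₁ + r₂)/2 = (14700 + 1.060×10^5)/2 = 60350 km.
Transfer time t = π√(a_t³/μ) = π√((60350)³ / 52055.2) = 2.041×10^5 s.
Converting: 2.041×10^5 s ÷ 3600 s/hour = 56.7 hours.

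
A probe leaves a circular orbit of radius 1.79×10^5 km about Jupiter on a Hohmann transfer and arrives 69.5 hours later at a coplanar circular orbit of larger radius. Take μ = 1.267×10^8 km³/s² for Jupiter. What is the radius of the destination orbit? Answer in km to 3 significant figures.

r₂ = 1.68×10^6 km

Transfer time t = 69.5 hours = 2.502×10^5 s, and t = π√(a_t³/μ).
So a_t = (μ t²/π²)^(1/3) = (1.267×10^8 × (2.502×10^5)² / π²)^(1/3) = 9.2972×10^5 km.
Since a_t = (r₁ + r₂)/2, r₂ = 2a_t − r₁ = 2×9.2972×10^5 − 1.790×10^5 = 1.68044×10^6 km.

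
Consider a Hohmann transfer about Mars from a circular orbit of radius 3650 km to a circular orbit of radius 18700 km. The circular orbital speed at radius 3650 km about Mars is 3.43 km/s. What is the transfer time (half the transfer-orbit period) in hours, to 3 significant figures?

t = 4.97 hours

From the circular-orbit relation v² = μ/r at r = 3650 km: μ = v²r = (3.43)² × 3650 = 42941.9 km³/s².
Semi-major axis of the transfer orbit: a_t = (3650 + 18700)/2 = 11175 km.
Transfer time t = π√(a_t³/μ) = π√((11175)³ / 42941.9) = 17909 s.
Converting: 17909 s ÷ 3600 s/hour = 4.97 hours.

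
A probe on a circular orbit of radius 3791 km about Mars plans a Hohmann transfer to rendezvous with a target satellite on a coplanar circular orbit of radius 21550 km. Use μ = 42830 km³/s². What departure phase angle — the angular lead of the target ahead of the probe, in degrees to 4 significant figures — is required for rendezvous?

Semi-major axis of the transfer orbit: a_t = (3791 + 21550)/2 = 12670.5 km.
The half-period of the transfer ellipse is t = π√(a_t³/μ) = 21650 s.
The target's mean motion on its circular orbit is ω₂ = √(μ/r₂³) = 6.542×10^-5 rad/s.
Angle swept by the target during transfer: ω₂·t = 1.4163 rad = 81.15°.
Arrival is 180° from departure on the ellipse, so φ = 180° − 81.15° = 98.85°.

φ = 98.85°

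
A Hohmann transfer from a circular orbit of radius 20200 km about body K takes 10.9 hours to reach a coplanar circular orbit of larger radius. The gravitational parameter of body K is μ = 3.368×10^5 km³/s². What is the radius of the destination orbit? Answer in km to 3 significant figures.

Transfer time t = 10.9 hours = 39240 s, and t = π√(a_t³/μ).
So a_t = (μ t²/π²)^(1/3) = (3.368×10^5 × (39240)² / π²)^(1/3) = 37455 km.
Since a_t = (r₁ + r₂)/2, r₂ = 2a_t − r₁ = 2×37455 − 20200 = 54710 km.

r₂ = 54700 km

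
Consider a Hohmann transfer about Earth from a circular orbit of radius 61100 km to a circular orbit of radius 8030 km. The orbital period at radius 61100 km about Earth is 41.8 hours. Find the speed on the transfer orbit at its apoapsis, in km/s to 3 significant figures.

v = 1.23 km/s

From Kepler's third law T² = 4π²r³/μ at r = 61100 km, T = 41.8 hours = 41.8 × 3600 s = 1.5048×10^5 s: μ = 4π²r³/T² = 3.97673×10^5 km³/s².
Semi-major axis of the transfer orbit: a_t = (61100 + 8030)/2 = 34565 km.
At apoapsis, r = 61100 km.
Vis-viva: v = √[μ(2/r − 1/a_t)] = √[3.97673×10^5 × (2/61100 − 1/34565)] = 1.230 km/s.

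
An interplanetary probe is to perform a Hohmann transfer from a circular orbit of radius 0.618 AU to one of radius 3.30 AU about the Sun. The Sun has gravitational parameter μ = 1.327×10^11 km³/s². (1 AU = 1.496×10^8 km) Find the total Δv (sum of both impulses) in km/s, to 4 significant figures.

Δv = 18.47 km/s

In km: r₁ = 0.618 × 1.496×10^8 = 9.24528×10^7 km; r₂ = 3.30 × 1.496×10^8 = 4.9368×10^8 km.
The Hohmann ellipse has a_t = (r₁ + r₂)/2 = 2.930664×10^8 km.
At r₁ the circular-orbit speed is v₁ = √(μ/r₁) = 37.886 km/s.
On the transfer ellipse at r₁, v² = μ(2/r − 1/a) gives v_p = √[μ(2/r₁ − 1/a_t)] = 49.172 km/s.
First burn Δv₁ = |v_p − v₁| = 11.286 km/s.
Circular speed at r₂: v₂ = √(μ/r₂) = 16.395 km/s.
Transfer-orbit speed at r₂: v_a = √[μ(2/r₂ − 1/a_t)] = 9.2085 km/s.
Second burn Δv₂ = |v₂ − v_a| = 7.1865 km/s.
Δv = Δv₁ + Δv₂ = 11.286 + 7.1865 = 18.47 km/s.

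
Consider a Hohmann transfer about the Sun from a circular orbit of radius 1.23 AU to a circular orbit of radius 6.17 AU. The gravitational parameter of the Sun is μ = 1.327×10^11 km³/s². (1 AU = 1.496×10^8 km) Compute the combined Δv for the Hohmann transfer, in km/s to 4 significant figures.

Δv = 12.90 km/s

In km: r₁ = 1.23 × 1.496×10^8 = 1.84008×10^8 km; r₂ = 6.17 × 1.496×10^8 = 9.23032×10^8 km.
Transfer-ellipse semi-major axis a_t = (r₁ + r₂)/2 = (1.84008×10^8 + 9.23032×10^8)/2 = 5.5352×10^8 km.
Circular speed at r₁: v₁ = √(μ/r₁) = √(1.327×10^11/1.84008×10^8) = 26.8545 km/s.
Transfer-orbit speed at r₁ (v² = μ(2/r − 1/a)): v_p = √[μ(2/r₁ − 1/a_t)] = 34.6784 km/s.
First burn Δv₁ = |v_p − v₁| = 7.824 km/s.
At r₂, v₂ = √(μ/r₂) = 11.99 km/s.
Transfer-orbit speed at r₂: v_a = √[μ(2/r₂ − 1/a_t)] = 6.913 km/s.
Second burn Δv₂ = |v₂ − v_a| = 5.077 km/s.
Total Δv = Δv₁ + Δv₂ = 12.90 km/s.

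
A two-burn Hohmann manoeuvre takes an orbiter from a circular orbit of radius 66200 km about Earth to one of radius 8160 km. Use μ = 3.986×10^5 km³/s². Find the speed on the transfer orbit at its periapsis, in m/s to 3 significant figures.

Semi-major axis of the transfer orbit: a_t = (66200 + 8160)/2 = 37180 km.
The periapsis of the transfer ellipse is at r = 8160 km.
Applying v² = μ(2/r − 1/a_t): v = 9.326 km/s.

v = 9330 m/s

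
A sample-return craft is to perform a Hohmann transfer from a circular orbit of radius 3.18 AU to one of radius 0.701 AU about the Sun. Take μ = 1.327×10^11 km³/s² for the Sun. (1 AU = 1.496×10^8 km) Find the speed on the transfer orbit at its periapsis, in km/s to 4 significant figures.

In km: r₁ = 3.18 × 1.496×10^8 = 4.75728×10^8 km; r₂ = 0.701 × 1.496×10^8 = 1.048696×10^8 km.
The Hohmann ellipse has a_t = (r₁ + r₂)/2 = 2.902988×10^8 km.
At periapsis, r = 1.048696×10^8 km.
Applying v² = μ(2/r − 1/a_t): v = 45.54 km/s.

v = 45.54 km/s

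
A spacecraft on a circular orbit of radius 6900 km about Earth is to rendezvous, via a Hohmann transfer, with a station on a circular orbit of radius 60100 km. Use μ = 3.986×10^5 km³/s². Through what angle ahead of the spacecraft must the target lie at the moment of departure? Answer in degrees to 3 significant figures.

The Hohmann ellipse has a_t = (r₁ + r₂)/2 = 33500 km.
The half-period of the transfer ellipse is t = π√(a_t³/μ) = 30510 s.
The target's mean motion on its circular orbit is ω₂ = √(μ/r₂³) = 4.285×10^-5 rad/s.
Angle swept by the target during transfer: ω₂·t = 1.3074 rad = 74.91°.
The spacecraft traverses 180° on the transfer ellipse, so the target must lead by 180° − 74.91° = 105°.

φ = 105°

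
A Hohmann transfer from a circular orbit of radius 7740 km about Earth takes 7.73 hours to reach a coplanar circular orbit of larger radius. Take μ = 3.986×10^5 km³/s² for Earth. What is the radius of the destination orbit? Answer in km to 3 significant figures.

Transfer time t = 7.73 hours = 27828 s, and t = π√(a_t³/μ).
So a_t = (μ t²/π²)^(1/3) = (3.986×10^5 × (27828)² / π²)^(1/3) = 31507 km.
Since a_t = (r₁ + r₂)/2, r₂ = 2a_t − r₁ = 2×31507 − 7740 = 55274 km.

r₂ = 55300 km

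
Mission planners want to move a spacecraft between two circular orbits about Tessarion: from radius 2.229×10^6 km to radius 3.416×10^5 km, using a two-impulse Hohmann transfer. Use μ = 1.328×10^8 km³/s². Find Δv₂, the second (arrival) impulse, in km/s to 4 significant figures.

Δv₂ = 6.248 km/s

Transfer-ellipse semi-major axis a_t = (r₁ + r₂)/2 = (2.229×10^6 + 3.416×10^5)/2 = 1.2853×10^6 km.
On the circular orbit at r = 3.416×10^5 km, v_c = √(μ/r) = 19.717 km/s.
Transfer-orbit speed at the same r (vis-viva, a = a_t): v_t = √[μ(2/r − 1/a_t)] = 25.965 km/s.
Δv₂ = |v_t − v_c| = |25.965 − 19.717| = 6.248 km/s.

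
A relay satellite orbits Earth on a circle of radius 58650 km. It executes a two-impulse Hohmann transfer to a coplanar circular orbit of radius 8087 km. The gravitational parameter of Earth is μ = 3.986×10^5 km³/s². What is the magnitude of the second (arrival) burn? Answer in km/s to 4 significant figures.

Semi-major axis of the transfer orbit: a_t = (58650 + 8087)/2 = 33368.5 km.
Circular speed at r = 8087 km: v_c = √(μ/r) = 7.021 km/s.
Vis-viva on the transfer ellipse at r = 8087 km gives v_t = √[μ(2/r − 1/a_t)] = 9.308 km/s.
Δv₂ = |v_t − v_c| = |9.308 − 7.021| = 2.287 km/s.

Δv₂ = 2.287 km/s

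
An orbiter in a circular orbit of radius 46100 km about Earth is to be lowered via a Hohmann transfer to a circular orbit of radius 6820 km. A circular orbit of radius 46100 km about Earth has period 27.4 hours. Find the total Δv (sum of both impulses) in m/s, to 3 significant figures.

From Kepler's third law T² = 4π²r³/μ at r = 46100 km, T = 27.4 hours = 27.4 × 3600 s = 98640 s: μ = 4π²r³/T² = 3.97518×10^5 km³/s².
Semi-major axis of the transfer orbit: a_t = (46100 + 6820)/2 = 26460 km.
At r₁ the circular-orbit speed is v₁ = √(μ/r₁) = 2.9365 km/s.
On the transfer ellipse at r₁, vis-viva equation gives v_a = √[μ(2/r₁ − 1/a_t)] = 1.4908 km/s.
First burn Δv₁ = |v_a − v₁| = 1.4457 km/s.
At r₂, v₂ = √(μ/r₂) = 7.63460 km/s.
Transfer-orbit speed at r₂: v_p = √[μ(2/r₂ − 1/a_t)] = 10.0772 km/s.
Second burn Δv₂ = |v₂ − v_p| = 2.4426 km/s.
Total Δv = Δv₁ + Δv₂ = 3.888 km/s.

Δv = 3890 m/s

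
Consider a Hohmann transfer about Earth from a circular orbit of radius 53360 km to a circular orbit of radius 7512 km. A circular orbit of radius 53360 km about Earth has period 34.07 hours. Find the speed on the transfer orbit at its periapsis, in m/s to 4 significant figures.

v = 9646 m/s

From Kepler's third law T² = 4π²r³/μ at r = 53360 km, T = 34.07 hours = 34.07 × 3600 s = 1.22652×10^5 s: μ = 4π²r³/T² = 3.98711×10^5 km³/s².
Transfer-ellipse semi-major axis a_t = (r₁ + r₂)/2 = (53360 + 7512)/2 = 30436 km.
At periapsis, r = 7512 km.
From the vis-viva equation, v = √[μ(2/r − 1/a_t)] = 9.646 km/s.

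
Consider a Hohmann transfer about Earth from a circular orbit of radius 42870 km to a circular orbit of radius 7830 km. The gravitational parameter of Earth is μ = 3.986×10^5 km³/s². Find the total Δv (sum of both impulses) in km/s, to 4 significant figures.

Semi-major axis of the transfer orbit: a_t = (42870 + 7830)/2 = 25350 km.
Circular speed at r₁: v₁ = √(μ/r₁) = √(3.986×10^5/42870) = 3.04924 km/s.
Transfer-orbit speed at r₁ (vis-viva equation): v_a = √[μ(2/r₁ − 1/a_t)] = 1.69466 km/s.
First burn Δv₁ = |v_a − v₁| = 1.3546 km/s.
Circular speed at r₂: v₂ = √(μ/r₂) = 7.1349 km/s.
Transfer-orbit speed at r₂: v_p = √[μ(2/r₂ − 1/a_t)] = 9.2785 km/s.
Second burn Δv₂ = |v₂ − v_p| = 2.1436 km/s.
Total Δv = Δv₁ + Δv₂ = 3.498 km/s.

Δv = 3.498 km/s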